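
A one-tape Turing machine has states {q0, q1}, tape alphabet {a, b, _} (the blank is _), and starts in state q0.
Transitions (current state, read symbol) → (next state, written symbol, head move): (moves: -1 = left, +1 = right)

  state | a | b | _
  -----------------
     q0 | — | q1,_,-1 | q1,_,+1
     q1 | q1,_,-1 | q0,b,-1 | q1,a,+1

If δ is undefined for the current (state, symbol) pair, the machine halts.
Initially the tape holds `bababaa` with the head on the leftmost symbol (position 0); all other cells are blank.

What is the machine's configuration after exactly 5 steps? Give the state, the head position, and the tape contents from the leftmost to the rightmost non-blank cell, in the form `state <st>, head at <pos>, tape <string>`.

state q1, head at -1, tape a__babaa

q0 | _[b]ababaa   read b → write _, move -1, go to q1
q1 | [_]_ababaa   read _ → write a, move +1, go to q1
q1 | a[_]ababaa   read _ → write a, move +1, go to q1
q1 | aa[a]babaa   read a → write _, move -1, go to q1
q1 | a[a]_babaa   read a → write _, move -1, go to q1
q1 | [a]__babaa
After 5 steps: state q1, head at -1, tape a__babaa.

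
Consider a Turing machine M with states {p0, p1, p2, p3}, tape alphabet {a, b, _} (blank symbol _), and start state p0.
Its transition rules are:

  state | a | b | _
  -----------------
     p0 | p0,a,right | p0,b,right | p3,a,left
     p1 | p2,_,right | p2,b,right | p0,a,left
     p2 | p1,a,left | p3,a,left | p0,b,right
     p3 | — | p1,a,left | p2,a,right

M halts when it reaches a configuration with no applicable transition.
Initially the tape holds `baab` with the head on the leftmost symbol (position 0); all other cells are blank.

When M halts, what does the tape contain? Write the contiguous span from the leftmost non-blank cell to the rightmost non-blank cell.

baaaaa

p0 | [b]aab__   read b → write b, move right, go to p0
p0 | b[a]ab__   read a → write a, move right, go to p0
p0 | ba[a]b__   read a → write a, move right, go to p0
p0 | baa[b]__   read b → write b, move right, go to p0
p0 | baab[_]_   read _ → write a, move left, go to p3
p3 | baa[b]a_   read b → write a, move left, go to p1
p1 | ba[a]aa_   read a → write _, move right, go to p2
p2 | ba_[a]a_   read a → write a, move left, go to p1
p1 | ba[_]aa_   read _ → write a, move left, go to p0
p0 | b[a]aaa_   read a → write a, move right, go to p0
p0 | ba[a]aa_   read a → write a, move right, go to p0
p0 | baa[a]a_   read a → write a, move right, go to p0
p0 | baaa[a]_   read a → write a, move right, go to p0
p0 | baaaa[_]   read _ → write a, move left, go to p3
p3 | baaa[a]a
The non-blank tape span at halt is baaaaa.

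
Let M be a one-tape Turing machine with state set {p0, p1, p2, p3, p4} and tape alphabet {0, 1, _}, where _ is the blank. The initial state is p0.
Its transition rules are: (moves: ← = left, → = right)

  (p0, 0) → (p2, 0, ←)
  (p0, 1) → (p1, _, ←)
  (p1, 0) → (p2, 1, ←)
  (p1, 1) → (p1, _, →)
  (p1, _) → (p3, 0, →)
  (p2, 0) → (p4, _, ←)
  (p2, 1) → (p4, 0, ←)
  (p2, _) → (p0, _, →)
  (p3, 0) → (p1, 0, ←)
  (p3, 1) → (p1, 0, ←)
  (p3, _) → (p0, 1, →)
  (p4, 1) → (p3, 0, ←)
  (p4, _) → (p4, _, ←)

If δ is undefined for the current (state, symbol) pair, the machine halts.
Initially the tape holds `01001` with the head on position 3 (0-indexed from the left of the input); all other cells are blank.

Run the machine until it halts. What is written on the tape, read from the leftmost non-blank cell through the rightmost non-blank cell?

p0 | __010[0]1   read 0 → write 0, move ←, go to p2
p2 | __01[0]01   read 0 → write _, move ←, go to p4
p4 | __0[1]_01   read 1 → write 0, move ←, go to p3
p3 | __[0]0_01   read 0 → write 0, move ←, go to p1
p1 | _[_]00_01   read _ → write 0, move →, go to p3
p3 | _0[0]0_01   read 0 → write 0, move ←, go to p1
p1 | _[0]00_01   read 0 → write 1, move ←, go to p2
p2 | [_]100_01   read _ → write _, move →, go to p0
p0 | _[1]00_01   read 1 → write _, move ←, go to p1
p1 | [_]_00_01   read _ → write 0, move →, go to p3
p3 | 0[_]00_01   read _ → write 1, move →, go to p0
p0 | 01[0]0_01   read 0 → write 0, move ←, go to p2
p2 | 0[1]00_01   read 1 → write 0, move ←, go to p4
p4 | [0]000_01
The non-blank tape span at halt is 0000_01.

0000_01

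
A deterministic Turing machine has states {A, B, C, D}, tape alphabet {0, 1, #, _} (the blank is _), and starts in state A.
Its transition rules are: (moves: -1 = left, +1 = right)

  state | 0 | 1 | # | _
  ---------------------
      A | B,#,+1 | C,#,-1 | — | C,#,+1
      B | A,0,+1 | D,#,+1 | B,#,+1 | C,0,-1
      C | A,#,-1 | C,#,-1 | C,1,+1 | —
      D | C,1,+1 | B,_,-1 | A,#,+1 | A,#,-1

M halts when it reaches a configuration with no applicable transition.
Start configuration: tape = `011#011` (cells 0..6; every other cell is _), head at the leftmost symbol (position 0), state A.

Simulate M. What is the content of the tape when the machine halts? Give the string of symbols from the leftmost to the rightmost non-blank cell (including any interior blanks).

A | _[0]11#011   read 0 → write #, move +1, go to B
B | _#[1]1#011   read 1 → write #, move +1, go to D
D | _##[1]#011   read 1 → write _, move -1, go to B
B | _#[#]_#011   read # → write #, move +1, go to B
B | _##[_]#011   read _ → write 0, move -1, go to C
C | _#[#]0#011   read # → write 1, move +1, go to C
C | _#1[0]#011   read 0 → write #, move -1, go to A
A | _#[1]##011   read 1 → write #, move -1, go to C
C | _[#]###011   read # → write 1, move +1, go to C
C | _1[#]##011   read # → write 1, move +1, go to C
C | _11[#]#011   read # → write 1, move +1, go to C
C | _111[#]011   read # → write 1, move +1, go to C
C | _1111[0]11   read 0 → write #, move -1, go to A
A | _111[1]#11   read 1 → write #, move -1, go to C
C | _11[1]##11   read 1 → write #, move -1, go to C
C | _1[1]###11   read 1 → write #, move -1, go to C
C | _[1]####11   read 1 → write #, move -1, go to C
C | [_]#####11
The non-blank tape span at halt is #####11.

#####11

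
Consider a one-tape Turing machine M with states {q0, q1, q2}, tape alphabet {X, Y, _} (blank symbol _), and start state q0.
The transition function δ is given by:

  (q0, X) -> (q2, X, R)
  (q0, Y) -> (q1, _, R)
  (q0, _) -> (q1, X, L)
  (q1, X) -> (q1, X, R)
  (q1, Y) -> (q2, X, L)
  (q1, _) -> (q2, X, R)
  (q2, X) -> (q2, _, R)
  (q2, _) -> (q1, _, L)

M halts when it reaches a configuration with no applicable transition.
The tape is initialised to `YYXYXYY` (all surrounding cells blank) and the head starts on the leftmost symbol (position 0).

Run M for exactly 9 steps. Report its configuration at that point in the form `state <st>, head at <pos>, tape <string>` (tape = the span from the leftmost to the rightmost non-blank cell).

state=q0 head=0 tape=_[Y]YXYXYY   (q0,Y)→(q1,_,R)
state=q1 head=1 tape=__[Y]XYXYY   (q1,Y)→(q2,X,L)
state=q2 head=0 tape=_[_]XXYXYY   (q2,_)→(q1,_,L)
state=q1 head=-1 tape=[_]_XXYXYY   (q1,_)→(q2,X,R)
state=q2 head=0 tape=X[_]XXYXYY   (q2,_)→(q1,_,L)
state=q1 head=-1 tape=[X]_XXYXYY   (q1,X)→(q1,X,R)
state=q1 head=0 tape=X[_]XXYXYY   (q1,_)→(q2,X,R)
state=q2 head=1 tape=XX[X]XYXYY   (q2,X)→(q2,_,R)
state=q2 head=2 tape=XX_[X]YXYY   (q2,X)→(q2,_,R)
state=q2 head=3 tape=XX__[Y]XYY
After 9 steps: state q2, head at 3, tape XX__YXYY.

state q2, head at 3, tape XX__YXYY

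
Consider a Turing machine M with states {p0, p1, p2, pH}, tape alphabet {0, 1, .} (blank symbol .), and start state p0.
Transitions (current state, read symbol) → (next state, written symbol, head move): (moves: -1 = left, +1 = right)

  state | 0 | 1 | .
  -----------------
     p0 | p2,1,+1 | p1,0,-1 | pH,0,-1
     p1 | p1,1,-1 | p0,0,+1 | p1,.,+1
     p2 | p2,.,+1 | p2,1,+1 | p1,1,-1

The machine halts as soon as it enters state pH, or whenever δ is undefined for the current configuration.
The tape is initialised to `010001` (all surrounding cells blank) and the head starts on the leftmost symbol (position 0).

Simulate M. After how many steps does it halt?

30

p0 | [0]10001....   read 0 → write 1, move +1, go to p2
p2 | 1[1]0001....   read 1 → write 1, move +1, go to p2
p2 | 11[0]001....   read 0 → write ., move +1, go to p2
p2 | 11.[0]01....   read 0 → write ., move +1, go to p2
p2 | 11..[0]1....   read 0 → write ., move +1, go to p2
p2 | 11...[1]....   read 1 → write 1, move +1, go to p2
p2 | 11...1[.]...   read . → write 1, move -1, go to p1
p1 | 11...[1]1...   read 1 → write 0, move +1, go to p0
p0 | 11...0[1]...   read 1 → write 0, move -1, go to p1
p1 | 11...[0]0...   read 0 → write 1, move -1, go to p1
p1 | 11..[.]10...   read . → write ., move +1, go to p1
p1 | 11...[1]0...   read 1 → write 0, move +1, go to p0
p0 | 11...0[0]...   read 0 → write 1, move +1, go to p2
p2 | 11...01[.]..   read . → write 1, move -1, go to p1
p1 | 11...0[1]1..   read 1 → write 0, move +1, go to p0
p0 | 11...00[1]..   read 1 → write 0, move -1, go to p1
p1 | 11...0[0]0..   read 0 → write 1, move -1, go to p1
p1 | 11...[0]10..   read 0 → write 1, move -1, go to p1
p1 | 11..[.]110..   read . → write ., move +1, go to p1
p1 | 11...[1]10..   read 1 → write 0, move +1, go to p0
p0 | 11...0[1]0..   read 1 → write 0, move -1, go to p1
p1 | 11...[0]00..   read 0 → write 1, move -1, go to p1
p1 | 11..[.]100..   read . → write ., move +1, go to p1
p1 | 11...[1]00..   read 1 → write 0, move +1, go to p0
p0 | 11...0[0]0..   read 0 → write 1, move +1, go to p2
p2 | 11...01[0]..   read 0 → write ., move +1, go to p2
p2 | 11...01.[.].   read . → write 1, move -1, go to p1
p1 | 11...01[.]1.   read . → write ., move +1, go to p1
p1 | 11...01.[1].   read 1 → write 0, move +1, go to p0
p0 | 11...01.0[.]   read . → write 0, move -1, go to pH
pH | 11...01.[0]0
M halts after 30 transitions.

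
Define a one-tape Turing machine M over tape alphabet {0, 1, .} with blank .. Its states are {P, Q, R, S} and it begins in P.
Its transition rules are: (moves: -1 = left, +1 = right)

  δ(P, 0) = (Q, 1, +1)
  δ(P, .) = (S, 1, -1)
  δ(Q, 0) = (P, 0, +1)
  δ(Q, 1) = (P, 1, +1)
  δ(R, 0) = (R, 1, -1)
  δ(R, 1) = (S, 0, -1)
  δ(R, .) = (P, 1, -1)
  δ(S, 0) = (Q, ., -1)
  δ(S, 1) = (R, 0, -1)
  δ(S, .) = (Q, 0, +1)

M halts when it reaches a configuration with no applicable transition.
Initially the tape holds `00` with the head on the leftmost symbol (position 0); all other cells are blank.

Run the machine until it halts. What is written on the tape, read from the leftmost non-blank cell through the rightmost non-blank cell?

011011

P | ...[0]0.   read 0 → write 1, move +1, go to Q
Q | ...1[0].   read 0 → write 0, move +1, go to P
P | ...10[.]   read . → write 1, move -1, go to S
S | ...1[0]1   read 0 → write ., move -1, go to Q
Q | ...[1].1   read 1 → write 1, move +1, go to P
P | ...1[.]1   read . → write 1, move -1, go to S
S | ...[1]11   read 1 → write 0, move -1, go to R
R | ..[.]011   read . → write 1, move -1, go to P
P | .[.]1011   read . → write 1, move -1, go to S
S | [.]11011   read . → write 0, move +1, go to Q
Q | 0[1]1011   read 1 → write 1, move +1, go to P
P | 01[1]011
The non-blank tape span at halt is 011011.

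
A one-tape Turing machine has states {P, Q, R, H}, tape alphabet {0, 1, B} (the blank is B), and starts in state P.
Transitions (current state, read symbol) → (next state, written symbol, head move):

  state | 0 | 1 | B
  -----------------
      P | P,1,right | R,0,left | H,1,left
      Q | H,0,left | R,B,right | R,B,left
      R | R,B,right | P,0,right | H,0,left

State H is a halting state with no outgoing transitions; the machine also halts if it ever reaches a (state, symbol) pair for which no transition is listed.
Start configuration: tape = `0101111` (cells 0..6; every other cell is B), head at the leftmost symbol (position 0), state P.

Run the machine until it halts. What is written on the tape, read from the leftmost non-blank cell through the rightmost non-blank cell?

01000011

P | [0]101111B   read 0 → write 1, move right, go to P
P | 1[1]01111B   read 1 → write 0, move left, go to R
R | [1]001111B   read 1 → write 0, move right, go to P
P | 0[0]01111B   read 0 → write 1, move right, go to P
P | 01[0]1111B   read 0 → write 1, move right, go to P
P | 011[1]111B   read 1 → write 0, move left, go to R
R | 01[1]0111B   read 1 → write 0, move right, go to P
P | 010[0]111B   read 0 → write 1, move right, go to P
P | 0101[1]11B   read 1 → write 0, move left, go to R
R | 010[1]011B   read 1 → write 0, move right, go to P
P | 0100[0]11B   read 0 → write 1, move right, go to P
P | 01001[1]1B   read 1 → write 0, move left, go to R
R | 0100[1]01B   read 1 → write 0, move right, go to P
P | 01000[0]1B   read 0 → write 1, move right, go to P
P | 010001[1]B   read 1 → write 0, move left, go to R
R | 01000[1]0B   read 1 → write 0, move right, go to P
P | 010000[0]B   read 0 → write 1, move right, go to P
P | 0100001[B]   read B → write 1, move left, go to H
H | 010000[1]1
The non-blank tape span at halt is 01000011.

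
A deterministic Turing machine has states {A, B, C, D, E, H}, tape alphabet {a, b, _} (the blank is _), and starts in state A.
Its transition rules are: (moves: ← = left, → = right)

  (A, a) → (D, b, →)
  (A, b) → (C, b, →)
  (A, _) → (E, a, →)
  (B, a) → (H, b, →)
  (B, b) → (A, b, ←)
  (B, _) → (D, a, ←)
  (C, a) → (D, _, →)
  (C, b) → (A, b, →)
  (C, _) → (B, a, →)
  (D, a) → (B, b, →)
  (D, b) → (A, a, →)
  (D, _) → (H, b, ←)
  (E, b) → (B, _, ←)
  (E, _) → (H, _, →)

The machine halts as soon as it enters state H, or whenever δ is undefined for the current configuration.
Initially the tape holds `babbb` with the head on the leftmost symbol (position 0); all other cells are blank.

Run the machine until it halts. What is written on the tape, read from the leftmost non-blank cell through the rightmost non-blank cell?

A | [b]abbb___   read b → write b, move →, go to C
C | b[a]bbb___   read a → write _, move →, go to D
D | b_[b]bb___   read b → write a, move →, go to A
A | b_a[b]b___   read b → write b, move →, go to C
C | b_ab[b]___   read b → write b, move →, go to A
A | b_abb[_]__   read _ → write a, move →, go to E
E | b_abba[_]_   read _ → write _, move →, go to H
H | b_abba_[_]
The non-blank tape span at halt is b_abba.

b_abba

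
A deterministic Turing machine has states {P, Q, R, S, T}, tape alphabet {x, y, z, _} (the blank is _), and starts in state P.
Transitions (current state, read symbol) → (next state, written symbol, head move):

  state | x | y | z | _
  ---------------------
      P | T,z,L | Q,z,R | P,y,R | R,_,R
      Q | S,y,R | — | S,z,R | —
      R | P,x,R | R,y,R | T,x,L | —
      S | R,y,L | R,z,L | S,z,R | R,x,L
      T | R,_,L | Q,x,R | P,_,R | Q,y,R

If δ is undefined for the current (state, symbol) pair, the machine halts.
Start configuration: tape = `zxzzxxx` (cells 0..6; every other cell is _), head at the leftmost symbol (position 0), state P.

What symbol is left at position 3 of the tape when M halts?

P | [z]xzzxxx_   read z → write y, move R, go to P
P | y[x]zzxxx_   read x → write z, move L, go to T
T | [y]zzzxxx_   read y → write x, move R, go to Q
Q | x[z]zzxxx_   read z → write z, move R, go to S
S | xz[z]zxxx_   read z → write z, move R, go to S
S | xzz[z]xxx_   read z → write z, move R, go to S
S | xzzz[x]xx_   read x → write y, move L, go to R
R | xzz[z]yxx_   read z → write x, move L, go to T
T | xz[z]xyxx_   read z → write _, move R, go to P
P | xz_[x]yxx_   read x → write z, move L, go to T
T | xz[_]zyxx_   read _ → write y, move R, go to Q
Q | xzy[z]yxx_   read z → write z, move R, go to S
S | xzyz[y]xx_   read y → write z, move L, go to R
R | xzy[z]zxx_   read z → write x, move L, go to T
T | xz[y]xzxx_   read y → write x, move R, go to Q
Q | xzx[x]zxx_   read x → write y, move R, go to S
S | xzxy[z]xx_   read z → write z, move R, go to S
S | xzxyz[x]x_   read x → write y, move L, go to R
R | xzxy[z]yx_   read z → write x, move L, go to T
T | xzx[y]xyx_   read y → write x, move R, go to Q
Q | xzxx[x]yx_   read x → write y, move R, go to S
S | xzxxy[y]x_   read y → write z, move L, go to R
R | xzxx[y]zx_   read y → write y, move R, go to R
R | xzxxy[z]x_   read z → write x, move L, go to T
T | xzxx[y]xx_   read y → write x, move R, go to Q
Q | xzxxx[x]x_   read x → write y, move R, go to S
S | xzxxxy[x]_   read x → write y, move L, go to R
R | xzxxx[y]y_   read y → write y, move R, go to R
R | xzxxxy[y]_   read y → write y, move R, go to R
R | xzxxxyy[_]
Cell 3 holds x when M halts.

x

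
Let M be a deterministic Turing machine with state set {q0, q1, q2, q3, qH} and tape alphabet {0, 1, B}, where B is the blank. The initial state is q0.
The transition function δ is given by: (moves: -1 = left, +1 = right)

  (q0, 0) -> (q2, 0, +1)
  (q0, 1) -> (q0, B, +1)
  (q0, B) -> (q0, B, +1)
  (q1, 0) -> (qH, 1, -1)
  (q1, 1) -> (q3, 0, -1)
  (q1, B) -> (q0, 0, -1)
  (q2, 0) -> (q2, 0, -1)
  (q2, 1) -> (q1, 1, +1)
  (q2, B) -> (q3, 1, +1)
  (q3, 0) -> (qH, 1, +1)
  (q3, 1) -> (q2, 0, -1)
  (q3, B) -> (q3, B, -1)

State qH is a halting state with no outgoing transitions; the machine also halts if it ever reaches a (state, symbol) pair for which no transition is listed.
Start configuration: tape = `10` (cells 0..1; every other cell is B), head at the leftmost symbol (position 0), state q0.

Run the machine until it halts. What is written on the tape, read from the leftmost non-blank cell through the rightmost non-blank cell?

110

q0 | [1]0BB   read 1 → write B, move +1, go to q0
q0 | B[0]BB   read 0 → write 0, move +1, go to q2
q2 | B0[B]B   read B → write 1, move +1, go to q3
q3 | B01[B]   read B → write B, move -1, go to q3
q3 | B0[1]B   read 1 → write 0, move -1, go to q2
q2 | B[0]0B   read 0 → write 0, move -1, go to q2
q2 | [B]00B   read B → write 1, move +1, go to q3
q3 | 1[0]0B   read 0 → write 1, move +1, go to qH
qH | 11[0]B
The non-blank tape span at halt is 110.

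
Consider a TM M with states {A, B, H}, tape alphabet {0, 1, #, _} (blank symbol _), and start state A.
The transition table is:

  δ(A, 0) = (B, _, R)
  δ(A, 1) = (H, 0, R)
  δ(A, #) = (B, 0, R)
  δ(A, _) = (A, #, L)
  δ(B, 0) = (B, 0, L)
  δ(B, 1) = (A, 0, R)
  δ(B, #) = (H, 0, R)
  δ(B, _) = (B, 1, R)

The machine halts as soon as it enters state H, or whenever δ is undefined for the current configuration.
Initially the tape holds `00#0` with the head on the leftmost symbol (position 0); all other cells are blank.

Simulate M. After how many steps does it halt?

7

state=A head=0 tape=[0]0#0   (A,0)→(B,_,R)
state=B head=1 tape=_[0]#0   (B,0)→(B,0,L)
state=B head=0 tape=[_]0#0   (B,_)→(B,1,R)
state=B head=1 tape=1[0]#0   (B,0)→(B,0,L)
state=B head=0 tape=[1]0#0   (B,1)→(A,0,R)
state=A head=1 tape=0[0]#0   (A,0)→(B,_,R)
state=B head=2 tape=0_[#]0   (B,#)→(H,0,R)
state=H head=3 tape=0_0[0]
M halts after 7 transitions.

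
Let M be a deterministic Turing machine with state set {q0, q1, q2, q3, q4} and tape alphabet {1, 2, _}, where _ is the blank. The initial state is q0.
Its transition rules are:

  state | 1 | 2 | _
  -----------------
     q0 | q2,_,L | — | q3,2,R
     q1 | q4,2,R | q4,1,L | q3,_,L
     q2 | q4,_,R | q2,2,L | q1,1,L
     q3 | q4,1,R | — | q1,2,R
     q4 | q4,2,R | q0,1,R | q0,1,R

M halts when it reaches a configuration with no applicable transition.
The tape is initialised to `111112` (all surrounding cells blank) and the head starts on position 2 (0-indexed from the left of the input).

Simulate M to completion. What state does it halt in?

state=q0 head=2 tape=11[1]112   (q0,1)→(q2,_,L)
state=q2 head=1 tape=1[1]_112   (q2,1)→(q4,_,R)
state=q4 head=2 tape=1_[_]112   (q4,_)→(q0,1,R)
state=q0 head=3 tape=1_1[1]12   (q0,1)→(q2,_,L)
state=q2 head=2 tape=1_[1]_12   (q2,1)→(q4,_,R)
state=q4 head=3 tape=1__[_]12   (q4,_)→(q0,1,R)
state=q0 head=4 tape=1__1[1]2   (q0,1)→(q2,_,L)
state=q2 head=3 tape=1__[1]_2   (q2,1)→(q4,_,R)
state=q4 head=4 tape=1___[_]2   (q4,_)→(q0,1,R)
state=q0 head=5 tape=1___1[2]
No transition is defined for (q0, 2); M halts in state q0.

q0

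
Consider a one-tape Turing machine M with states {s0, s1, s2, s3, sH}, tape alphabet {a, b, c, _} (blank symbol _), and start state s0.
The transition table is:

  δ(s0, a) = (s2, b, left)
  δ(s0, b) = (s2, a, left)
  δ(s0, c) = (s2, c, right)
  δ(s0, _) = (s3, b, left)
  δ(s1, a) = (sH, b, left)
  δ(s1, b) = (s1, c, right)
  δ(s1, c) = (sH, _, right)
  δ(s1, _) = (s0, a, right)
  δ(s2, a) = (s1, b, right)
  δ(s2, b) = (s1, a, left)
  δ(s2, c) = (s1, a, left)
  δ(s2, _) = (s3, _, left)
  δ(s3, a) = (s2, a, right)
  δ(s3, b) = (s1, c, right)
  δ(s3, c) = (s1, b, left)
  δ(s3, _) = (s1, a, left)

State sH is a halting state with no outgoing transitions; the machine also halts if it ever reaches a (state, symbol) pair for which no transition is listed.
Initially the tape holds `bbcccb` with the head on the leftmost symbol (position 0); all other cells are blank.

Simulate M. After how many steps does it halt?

state=s0 head=0 tape=___[b]bcccb   (s0,b)→(s2,a,left)
state=s2 head=-1 tape=__[_]abcccb   (s2,_)→(s3,_,left)
state=s3 head=-2 tape=_[_]_abcccb   (s3,_)→(s1,a,left)
state=s1 head=-3 tape=[_]a_abcccb   (s1,_)→(s0,a,right)
state=s0 head=-2 tape=a[a]_abcccb   (s0,a)→(s2,b,left)
state=s2 head=-3 tape=[a]b_abcccb   (s2,a)→(s1,b,right)
state=s1 head=-2 tape=b[b]_abcccb   (s1,b)→(s1,c,right)
state=s1 head=-1 tape=bc[_]abcccb   (s1,_)→(s0,a,right)
state=s0 head=0 tape=bca[a]bcccb   (s0,a)→(s2,b,left)
state=s2 head=-1 tape=bc[a]bbcccb   (s2,a)→(s1,b,right)
state=s1 head=0 tape=bcb[b]bcccb   (s1,b)→(s1,c,right)
state=s1 head=1 tape=bcbc[b]cccb   (s1,b)→(s1,c,right)
state=s1 head=2 tape=bcbcc[c]ccb   (s1,c)→(sH,_,right)
state=sH head=3 tape=bcbcc_[c]cb
M halts after 13 transitions.

13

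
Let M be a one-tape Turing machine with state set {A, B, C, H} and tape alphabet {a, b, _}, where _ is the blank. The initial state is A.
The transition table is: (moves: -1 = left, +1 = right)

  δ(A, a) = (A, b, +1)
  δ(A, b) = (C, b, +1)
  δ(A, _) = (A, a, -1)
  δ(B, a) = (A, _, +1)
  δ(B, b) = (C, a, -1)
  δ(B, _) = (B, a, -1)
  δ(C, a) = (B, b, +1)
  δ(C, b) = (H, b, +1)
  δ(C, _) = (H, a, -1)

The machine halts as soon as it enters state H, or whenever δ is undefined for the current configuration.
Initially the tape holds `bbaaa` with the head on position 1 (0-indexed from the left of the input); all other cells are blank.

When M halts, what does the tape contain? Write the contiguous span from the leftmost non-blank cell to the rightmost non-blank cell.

A | b[b]aaa__   read b → write b, move +1, go to C
C | bb[a]aa__   read a → write b, move +1, go to B
B | bbb[a]a__   read a → write _, move +1, go to A
A | bbb_[a]__   read a → write b, move +1, go to A
A | bbb_b[_]_   read _ → write a, move -1, go to A
A | bbb_[b]a_   read b → write b, move +1, go to C
C | bbb_b[a]_   read a → write b, move +1, go to B
B | bbb_bb[_]   read _ → write a, move -1, go to B
B | bbb_b[b]a   read b → write a, move -1, go to C
C | bbb_[b]aa   read b → write b, move +1, go to H
H | bbb_b[a]a
The non-blank tape span at halt is bbb_baa.

bbb_baa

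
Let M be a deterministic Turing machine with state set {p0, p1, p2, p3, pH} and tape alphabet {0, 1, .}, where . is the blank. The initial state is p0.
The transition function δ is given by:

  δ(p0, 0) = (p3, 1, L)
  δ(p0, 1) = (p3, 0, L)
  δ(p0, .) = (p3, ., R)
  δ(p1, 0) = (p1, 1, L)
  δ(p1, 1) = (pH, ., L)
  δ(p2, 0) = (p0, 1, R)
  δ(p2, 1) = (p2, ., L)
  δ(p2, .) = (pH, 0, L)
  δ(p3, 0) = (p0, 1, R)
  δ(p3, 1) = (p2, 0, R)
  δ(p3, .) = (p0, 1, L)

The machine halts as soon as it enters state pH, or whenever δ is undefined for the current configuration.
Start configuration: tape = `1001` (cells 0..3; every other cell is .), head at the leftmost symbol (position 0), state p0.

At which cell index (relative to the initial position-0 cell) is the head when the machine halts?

5

state=p0 head=0 tape=..[1]001...   (p0,1)→(p3,0,L)
state=p3 head=-1 tape=.[.]0001...   (p3,.)→(p0,1,L)
state=p0 head=-2 tape=[.]10001...   (p0,.)→(p3,.,R)
state=p3 head=-1 tape=.[1]0001...   (p3,1)→(p2,0,R)
state=p2 head=0 tape=.0[0]001...   (p2,0)→(p0,1,R)
state=p0 head=1 tape=.01[0]01...   (p0,0)→(p3,1,L)
state=p3 head=0 tape=.0[1]101...   (p3,1)→(p2,0,R)
state=p2 head=1 tape=.00[1]01...   (p2,1)→(p2,.,L)
state=p2 head=0 tape=.0[0].01...   (p2,0)→(p0,1,R)
state=p0 head=1 tape=.01[.]01...   (p0,.)→(p3,.,R)
state=p3 head=2 tape=.01.[0]1...   (p3,0)→(p0,1,R)
state=p0 head=3 tape=.01.1[1]...   (p0,1)→(p3,0,L)
state=p3 head=2 tape=.01.[1]0...   (p3,1)→(p2,0,R)
state=p2 head=3 tape=.01.0[0]...   (p2,0)→(p0,1,R)
state=p0 head=4 tape=.01.01[.]..   (p0,.)→(p3,.,R)
state=p3 head=5 tape=.01.01.[.].   (p3,.)→(p0,1,L)
state=p0 head=4 tape=.01.01[.]1.   (p0,.)→(p3,.,R)
state=p3 head=5 tape=.01.01.[1].   (p3,1)→(p2,0,R)
state=p2 head=6 tape=.01.01.0[.]   (p2,.)→(pH,0,L)
state=pH head=5 tape=.01.01.[0]0
At halt the head is at cell 5.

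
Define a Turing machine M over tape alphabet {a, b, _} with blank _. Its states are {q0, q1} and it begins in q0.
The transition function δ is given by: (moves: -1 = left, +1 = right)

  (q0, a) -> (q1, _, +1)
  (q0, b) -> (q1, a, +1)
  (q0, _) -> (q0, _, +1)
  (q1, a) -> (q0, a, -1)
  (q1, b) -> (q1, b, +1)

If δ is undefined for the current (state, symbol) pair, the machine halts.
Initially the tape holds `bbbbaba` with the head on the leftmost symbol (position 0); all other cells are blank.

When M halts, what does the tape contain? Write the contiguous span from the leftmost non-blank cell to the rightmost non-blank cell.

q0 | [b]bbbaba_   read b → write a, move +1, go to q1
q1 | a[b]bbaba_   read b → write b, move +1, go to q1
q1 | ab[b]baba_   read b → write b, move +1, go to q1
q1 | abb[b]aba_   read b → write b, move +1, go to q1
q1 | abbb[a]ba_   read a → write a, move -1, go to q0
q0 | abb[b]aba_   read b → write a, move +1, go to q1
q1 | abba[a]ba_   read a → write a, move -1, go to q0
q0 | abb[a]aba_   read a → write _, move +1, go to q1
q1 | abb_[a]ba_   read a → write a, move -1, go to q0
q0 | abb[_]aba_   read _ → write _, move +1, go to q0
q0 | abb_[a]ba_   read a → write _, move +1, go to q1
q1 | abb__[b]a_   read b → write b, move +1, go to q1
q1 | abb__b[a]_   read a → write a, move -1, go to q0
q0 | abb__[b]a_   read b → write a, move +1, go to q1
q1 | abb__a[a]_   read a → write a, move -1, go to q0
q0 | abb__[a]a_   read a → write _, move +1, go to q1
q1 | abb___[a]_   read a → write a, move -1, go to q0
q0 | abb__[_]a_   read _ → write _, move +1, go to q0
q0 | abb___[a]_   read a → write _, move +1, go to q1
q1 | abb____[_]
The non-blank tape span at halt is abb.

abb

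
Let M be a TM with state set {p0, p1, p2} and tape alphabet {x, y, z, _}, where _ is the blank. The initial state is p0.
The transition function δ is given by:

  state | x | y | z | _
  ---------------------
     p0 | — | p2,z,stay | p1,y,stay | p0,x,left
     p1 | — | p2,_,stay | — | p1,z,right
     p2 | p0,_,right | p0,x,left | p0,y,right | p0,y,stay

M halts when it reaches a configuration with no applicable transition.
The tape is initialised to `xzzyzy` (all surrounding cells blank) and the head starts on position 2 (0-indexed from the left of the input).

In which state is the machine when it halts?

p0 | xz[z]yzy_   read z → write y, move stay, go to p1
p1 | xz[y]yzy_   read y → write _, move stay, go to p2
p2 | xz[_]yzy_   read _ → write y, move stay, go to p0
p0 | xz[y]yzy_   read y → write z, move stay, go to p2
p2 | xz[z]yzy_   read z → write y, move right, go to p0
p0 | xzy[y]zy_   read y → write z, move stay, go to p2
p2 | xzy[z]zy_   read z → write y, move right, go to p0
p0 | xzyy[z]y_   read z → write y, move stay, go to p1
p1 | xzyy[y]y_   read y → write _, move stay, go to p2
p2 | xzyy[_]y_   read _ → write y, move stay, go to p0
p0 | xzyy[y]y_   read y → write z, move stay, go to p2
p2 | xzyy[z]y_   read z → write y, move right, go to p0
p0 | xzyyy[y]_   read y → write z, move stay, go to p2
p2 | xzyyy[z]_   read z → write y, move right, go to p0
p0 | xzyyyy[_]   read _ → write x, move left, go to p0
p0 | xzyyy[y]x   read y → write z, move stay, go to p2
p2 | xzyyy[z]x   read z → write y, move right, go to p0
p0 | xzyyyy[x]
No transition is defined for (p0, x); M halts in state p0.

p0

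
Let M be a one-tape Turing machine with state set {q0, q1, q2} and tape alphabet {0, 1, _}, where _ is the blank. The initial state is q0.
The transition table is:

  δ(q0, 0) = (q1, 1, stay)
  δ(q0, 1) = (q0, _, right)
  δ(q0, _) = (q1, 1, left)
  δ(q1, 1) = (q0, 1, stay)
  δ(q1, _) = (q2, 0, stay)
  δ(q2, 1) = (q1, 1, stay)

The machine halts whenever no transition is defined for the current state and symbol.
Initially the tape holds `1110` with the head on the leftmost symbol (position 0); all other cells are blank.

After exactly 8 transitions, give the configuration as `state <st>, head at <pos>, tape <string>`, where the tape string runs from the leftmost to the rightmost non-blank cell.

state=q0 head=0 tape=[1]110_   (q0,1)→(q0,_,right)
state=q0 head=1 tape=_[1]10_   (q0,1)→(q0,_,right)
state=q0 head=2 tape=__[1]0_   (q0,1)→(q0,_,right)
state=q0 head=3 tape=___[0]_   (q0,0)→(q1,1,stay)
state=q1 head=3 tape=___[1]_   (q1,1)→(q0,1,stay)
state=q0 head=3 tape=___[1]_   (q0,1)→(q0,_,right)
state=q0 head=4 tape=____[_]   (q0,_)→(q1,1,left)
state=q1 head=3 tape=___[_]1   (q1,_)→(q2,0,stay)
state=q2 head=3 tape=___[0]1
After 8 steps: state q2, head at 3, tape 01.

state q2, head at 3, tape 01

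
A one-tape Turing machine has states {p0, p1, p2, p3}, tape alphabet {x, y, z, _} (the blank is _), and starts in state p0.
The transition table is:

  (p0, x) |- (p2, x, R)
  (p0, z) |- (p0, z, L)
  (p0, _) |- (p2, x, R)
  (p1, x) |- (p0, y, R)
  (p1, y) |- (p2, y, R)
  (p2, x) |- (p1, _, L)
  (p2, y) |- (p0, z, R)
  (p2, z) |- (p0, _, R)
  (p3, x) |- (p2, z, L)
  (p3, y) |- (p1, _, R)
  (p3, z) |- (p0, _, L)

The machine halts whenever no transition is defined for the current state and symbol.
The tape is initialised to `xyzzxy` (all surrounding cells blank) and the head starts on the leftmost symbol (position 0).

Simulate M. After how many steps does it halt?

p0 | [x]yzzxy__   read x → write x, move R, go to p2
p2 | x[y]zzxy__   read y → write z, move R, go to p0
p0 | xz[z]zxy__   read z → write z, move L, go to p0
p0 | x[z]zzxy__   read z → write z, move L, go to p0
p0 | [x]zzzxy__   read x → write x, move R, go to p2
p2 | x[z]zzxy__   read z → write _, move R, go to p0
p0 | x_[z]zxy__   read z → write z, move L, go to p0
p0 | x[_]zzxy__   read _ → write x, move R, go to p2
p2 | xx[z]zxy__   read z → write _, move R, go to p0
p0 | xx_[z]xy__   read z → write z, move L, go to p0
p0 | xx[_]zxy__   read _ → write x, move R, go to p2
p2 | xxx[z]xy__   read z → write _, move R, go to p0
p0 | xxx_[x]y__   read x → write x, move R, go to p2
p2 | xxx_x[y]__   read y → write z, move R, go to p0
p0 | xxx_xz[_]_   read _ → write x, move R, go to p2
p2 | xxx_xzx[_]
M halts after 15 transitions.

15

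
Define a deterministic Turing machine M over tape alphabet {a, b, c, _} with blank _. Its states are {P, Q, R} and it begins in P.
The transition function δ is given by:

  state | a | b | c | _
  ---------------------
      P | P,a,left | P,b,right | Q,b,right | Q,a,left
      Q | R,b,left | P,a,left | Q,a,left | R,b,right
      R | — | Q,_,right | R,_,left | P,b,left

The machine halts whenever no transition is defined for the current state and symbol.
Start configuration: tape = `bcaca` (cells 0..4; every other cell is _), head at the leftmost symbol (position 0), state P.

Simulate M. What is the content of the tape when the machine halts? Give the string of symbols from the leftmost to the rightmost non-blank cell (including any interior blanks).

baaaaca

P | __[b]caca   read b → write b, move right, go to P
P | __b[c]aca   read c → write b, move right, go to Q
Q | __bb[a]ca   read a → write b, move left, go to R
R | __b[b]bca   read b → write _, move right, go to Q
Q | __b_[b]ca   read b → write a, move left, go to P
P | __b[_]aca   read _ → write a, move left, go to Q
Q | __[b]aaca   read b → write a, move left, go to P
P | _[_]aaaca   read _ → write a, move left, go to Q
Q | [_]aaaaca   read _ → write b, move right, go to R
R | b[a]aaaca
The non-blank tape span at halt is baaaaca.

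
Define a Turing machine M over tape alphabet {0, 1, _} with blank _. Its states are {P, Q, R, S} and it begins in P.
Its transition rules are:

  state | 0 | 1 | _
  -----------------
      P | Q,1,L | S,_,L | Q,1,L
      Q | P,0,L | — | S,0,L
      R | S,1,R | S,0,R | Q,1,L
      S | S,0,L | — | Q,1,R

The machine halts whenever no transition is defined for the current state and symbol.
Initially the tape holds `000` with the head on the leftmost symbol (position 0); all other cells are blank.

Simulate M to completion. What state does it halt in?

state=P head=0 tape=___[0]00   (P,0)→(Q,1,L)
state=Q head=-1 tape=__[_]100   (Q,_)→(S,0,L)
state=S head=-2 tape=_[_]0100   (S,_)→(Q,1,R)
state=Q head=-1 tape=_1[0]100   (Q,0)→(P,0,L)
state=P head=-2 tape=_[1]0100   (P,1)→(S,_,L)
state=S head=-3 tape=[_]_0100   (S,_)→(Q,1,R)
state=Q head=-2 tape=1[_]0100   (Q,_)→(S,0,L)
state=S head=-3 tape=[1]00100
No transition is defined for (S, 1); M halts in state S.

S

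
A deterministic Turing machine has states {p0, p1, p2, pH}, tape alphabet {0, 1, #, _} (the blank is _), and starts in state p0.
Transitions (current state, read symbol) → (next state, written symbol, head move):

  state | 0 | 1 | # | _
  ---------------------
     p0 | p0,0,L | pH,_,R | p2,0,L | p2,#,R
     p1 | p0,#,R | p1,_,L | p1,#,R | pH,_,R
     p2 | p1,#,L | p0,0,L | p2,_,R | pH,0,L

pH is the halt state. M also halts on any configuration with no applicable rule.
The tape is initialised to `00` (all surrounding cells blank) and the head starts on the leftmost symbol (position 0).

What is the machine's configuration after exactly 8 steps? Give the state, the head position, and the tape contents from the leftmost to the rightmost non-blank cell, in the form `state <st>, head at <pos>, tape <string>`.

p0 | _[0]0__   read 0 → write 0, move L, go to p0
p0 | [_]00__   read _ → write #, move R, go to p2
p2 | #[0]0__   read 0 → write #, move L, go to p1
p1 | [#]#0__   read # → write #, move R, go to p1
p1 | #[#]0__   read # → write #, move R, go to p1
p1 | ##[0]__   read 0 → write #, move R, go to p0
p0 | ###[_]_   read _ → write #, move R, go to p2
p2 | ####[_]   read _ → write 0, move L, go to pH
pH | ###[#]0
After 8 steps: state pH, head at 2, tape ####0.

state pH, head at 2, tape ####0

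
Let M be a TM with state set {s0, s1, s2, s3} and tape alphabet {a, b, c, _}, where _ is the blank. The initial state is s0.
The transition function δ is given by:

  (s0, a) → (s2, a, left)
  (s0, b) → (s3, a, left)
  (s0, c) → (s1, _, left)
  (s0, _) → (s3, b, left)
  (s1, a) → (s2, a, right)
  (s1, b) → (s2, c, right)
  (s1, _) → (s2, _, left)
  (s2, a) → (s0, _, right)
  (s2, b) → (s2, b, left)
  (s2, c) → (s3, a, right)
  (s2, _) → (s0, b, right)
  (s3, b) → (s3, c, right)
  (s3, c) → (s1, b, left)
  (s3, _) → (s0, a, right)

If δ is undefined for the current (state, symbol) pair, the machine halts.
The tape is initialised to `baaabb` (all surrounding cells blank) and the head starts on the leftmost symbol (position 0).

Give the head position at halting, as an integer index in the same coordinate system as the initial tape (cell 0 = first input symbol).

state=s0 head=0 tape=__[b]aaabb   (s0,b)→(s3,a,left)
state=s3 head=-1 tape=_[_]aaaabb   (s3,_)→(s0,a,right)
state=s0 head=0 tape=_a[a]aaabb   (s0,a)→(s2,a,left)
state=s2 head=-1 tape=_[a]aaaabb   (s2,a)→(s0,_,right)
state=s0 head=0 tape=__[a]aaabb   (s0,a)→(s2,a,left)
state=s2 head=-1 tape=_[_]aaaabb   (s2,_)→(s0,b,right)
state=s0 head=0 tape=_b[a]aaabb   (s0,a)→(s2,a,left)
state=s2 head=-1 tape=_[b]aaaabb   (s2,b)→(s2,b,left)
state=s2 head=-2 tape=[_]baaaabb   (s2,_)→(s0,b,right)
state=s0 head=-1 tape=b[b]aaaabb   (s0,b)→(s3,a,left)
state=s3 head=-2 tape=[b]aaaaabb   (s3,b)→(s3,c,right)
state=s3 head=-1 tape=c[a]aaaabb
At halt the head is at cell -1.

-1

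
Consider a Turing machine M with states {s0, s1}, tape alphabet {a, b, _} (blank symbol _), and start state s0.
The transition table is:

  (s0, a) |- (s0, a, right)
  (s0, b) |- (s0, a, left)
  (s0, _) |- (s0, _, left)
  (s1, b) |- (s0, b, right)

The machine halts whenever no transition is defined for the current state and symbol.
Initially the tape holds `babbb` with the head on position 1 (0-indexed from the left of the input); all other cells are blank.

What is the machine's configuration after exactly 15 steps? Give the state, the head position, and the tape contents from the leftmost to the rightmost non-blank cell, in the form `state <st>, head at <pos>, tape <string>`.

state s0, head at 4, tape baaaa

s0 | b[a]bbb_   read a → write a, move right, go to s0
s0 | ba[b]bb_   read b → write a, move left, go to s0
s0 | b[a]abb_   read a → write a, move right, go to s0
s0 | ba[a]bb_   read a → write a, move right, go to s0
s0 | baa[b]b_   read b → write a, move left, go to s0
s0 | ba[a]ab_   read a → write a, move right, go to s0
s0 | baa[a]b_   read a → write a, move right, go to s0
s0 | baaa[b]_   read b → write a, move left, go to s0
s0 | baa[a]a_   read a → write a, move right, go to s0
s0 | baaa[a]_   read a → write a, move right, go to s0
s0 | baaaa[_]   read _ → write _, move left, go to s0
s0 | baaa[a]_   read a → write a, move right, go to s0
s0 | baaaa[_]   read _ → write _, move left, go to s0
s0 | baaa[a]_   read a → write a, move right, go to s0
s0 | baaaa[_]   read _ → write _, move left, go to s0
s0 | baaa[a]_
After 15 steps: state s0, head at 4, tape baaaa.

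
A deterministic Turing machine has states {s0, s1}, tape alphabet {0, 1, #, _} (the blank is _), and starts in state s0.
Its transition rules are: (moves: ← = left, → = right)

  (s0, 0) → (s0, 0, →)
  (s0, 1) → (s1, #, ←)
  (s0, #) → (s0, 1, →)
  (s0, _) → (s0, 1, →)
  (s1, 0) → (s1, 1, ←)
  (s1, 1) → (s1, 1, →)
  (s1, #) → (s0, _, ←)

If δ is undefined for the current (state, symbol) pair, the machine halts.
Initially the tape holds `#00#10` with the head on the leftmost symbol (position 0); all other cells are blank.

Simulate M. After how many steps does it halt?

state=s0 head=0 tape=_[#]00#10   (s0,#)→(s0,1,→)
state=s0 head=1 tape=_1[0]0#10   (s0,0)→(s0,0,→)
state=s0 head=2 tape=_10[0]#10   (s0,0)→(s0,0,→)
state=s0 head=3 tape=_100[#]10   (s0,#)→(s0,1,→)
state=s0 head=4 tape=_1001[1]0   (s0,1)→(s1,#,←)
state=s1 head=3 tape=_100[1]#0   (s1,1)→(s1,1,→)
state=s1 head=4 tape=_1001[#]0   (s1,#)→(s0,_,←)
state=s0 head=3 tape=_100[1]_0   (s0,1)→(s1,#,←)
state=s1 head=2 tape=_10[0]#_0   (s1,0)→(s1,1,←)
state=s1 head=1 tape=_1[0]1#_0   (s1,0)→(s1,1,←)
state=s1 head=0 tape=_[1]11#_0   (s1,1)→(s1,1,→)
state=s1 head=1 tape=_1[1]1#_0   (s1,1)→(s1,1,→)
state=s1 head=2 tape=_11[1]#_0   (s1,1)→(s1,1,→)
state=s1 head=3 tape=_111[#]_0   (s1,#)→(s0,_,←)
state=s0 head=2 tape=_11[1]__0   (s0,1)→(s1,#,←)
state=s1 head=1 tape=_1[1]#__0   (s1,1)→(s1,1,→)
state=s1 head=2 tape=_11[#]__0   (s1,#)→(s0,_,←)
state=s0 head=1 tape=_1[1]___0   (s0,1)→(s1,#,←)
state=s1 head=0 tape=_[1]#___0   (s1,1)→(s1,1,→)
state=s1 head=1 tape=_1[#]___0   (s1,#)→(s0,_,←)
state=s0 head=0 tape=_[1]____0   (s0,1)→(s1,#,←)
state=s1 head=-1 tape=[_]#____0
M halts after 21 transitions.

21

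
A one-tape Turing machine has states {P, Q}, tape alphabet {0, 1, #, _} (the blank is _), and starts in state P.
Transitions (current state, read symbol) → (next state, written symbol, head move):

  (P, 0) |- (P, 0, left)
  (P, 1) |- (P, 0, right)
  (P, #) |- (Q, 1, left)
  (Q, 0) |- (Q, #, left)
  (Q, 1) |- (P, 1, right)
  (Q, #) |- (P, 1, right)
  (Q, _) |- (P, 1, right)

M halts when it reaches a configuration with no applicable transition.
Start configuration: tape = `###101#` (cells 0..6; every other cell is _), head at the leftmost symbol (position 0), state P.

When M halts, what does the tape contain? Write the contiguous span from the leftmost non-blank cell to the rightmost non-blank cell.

P | __[#]##101#   read # → write 1, move left, go to Q
Q | _[_]1##101#   read _ → write 1, move right, go to P
P | _1[1]##101#   read 1 → write 0, move right, go to P
P | _10[#]#101#   read # → write 1, move left, go to Q
Q | _1[0]1#101#   read 0 → write #, move left, go to Q
Q | _[1]#1#101#   read 1 → write 1, move right, go to P
P | _1[#]1#101#   read # → write 1, move left, go to Q
Q | _[1]11#101#   read 1 → write 1, move right, go to P
P | _1[1]1#101#   read 1 → write 0, move right, go to P
P | _10[1]#101#   read 1 → write 0, move right, go to P
P | _100[#]101#   read # → write 1, move left, go to Q
Q | _10[0]1101#   read 0 → write #, move left, go to Q
Q | _1[0]#1101#   read 0 → write #, move left, go to Q
Q | _[1]##1101#   read 1 → write 1, move right, go to P
P | _1[#]#1101#   read # → write 1, move left, go to Q
Q | _[1]1#1101#   read 1 → write 1, move right, go to P
P | _1[1]#1101#   read 1 → write 0, move right, go to P
P | _10[#]1101#   read # → write 1, move left, go to Q
Q | _1[0]11101#   read 0 → write #, move left, go to Q
Q | _[1]#11101#   read 1 → write 1, move right, go to P
P | _1[#]11101#   read # → write 1, move left, go to Q
Q | _[1]111101#   read 1 → write 1, move right, go to P
P | _1[1]11101#   read 1 → write 0, move right, go to P
P | _10[1]1101#   read 1 → write 0, move right, go to P
P | _100[1]101#   read 1 → write 0, move right, go to P
P | _1000[1]01#   read 1 → write 0, move right, go to P
P | _10000[0]1#   read 0 → write 0, move left, go to P
P | _1000[0]01#   read 0 → write 0, move left, go to P
P | _100[0]001#   read 0 → write 0, move left, go to P
P | _10[0]0001#   read 0 → write 0, move left, go to P
P | _1[0]00001#   read 0 → write 0, move left, go to P
P | _[1]000001#   read 1 → write 0, move right, go to P
P | _0[0]00001#   read 0 → write 0, move left, go to P
P | _[0]000001#   read 0 → write 0, move left, go to P
P | [_]0000001#
The non-blank tape span at halt is 0000001#.

0000001#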